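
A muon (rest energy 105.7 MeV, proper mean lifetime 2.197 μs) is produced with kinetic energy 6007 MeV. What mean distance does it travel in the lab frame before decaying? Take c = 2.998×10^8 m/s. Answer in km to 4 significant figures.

d ≈ 38.09 km

γ = 1 + K/(m₀c²) = 1 + 6007/105.7 = 57.8307
β = √(1 − 1/γ²) = 0.999850
Dilated lifetime: γτ₀ = 57.8307 × 2.197 μs = 127.054 μs
d = βc·γτ₀ = 0.999850 × (2.998×10^8 m/s) × 0.000127054 s = 38.09 km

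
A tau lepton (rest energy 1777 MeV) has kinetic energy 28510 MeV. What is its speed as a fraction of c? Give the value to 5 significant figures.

γ = 1 + K/(m₀c²) = 1 + 28510/1777 = 17.04389
β = √(1 − 1/γ²) = 0.99828

β ≈ 0.99828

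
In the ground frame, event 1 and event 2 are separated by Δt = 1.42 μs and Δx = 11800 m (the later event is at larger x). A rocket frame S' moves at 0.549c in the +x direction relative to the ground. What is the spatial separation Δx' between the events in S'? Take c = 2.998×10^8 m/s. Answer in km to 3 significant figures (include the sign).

γ = 1/√(1 − 0.549²) = 1.1964
Δx' = γ(Δx − vΔt) = 1.1964 × (11800 m − 0.549×(2.998×10^8 m/s)×1.42×10^-6 s)
= 1.1964 × (11566 m) = 13.8 km

Δx' ≈ 13.8 km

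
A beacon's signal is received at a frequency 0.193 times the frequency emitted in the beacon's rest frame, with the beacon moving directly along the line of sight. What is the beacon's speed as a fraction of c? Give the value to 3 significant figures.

f_obs/f_src = √((1−β)/(1+β)) = 0.193  ⇒  (1−β)/(1+β) = 0.037249
β = |1 − D²|/(1 + D²) = |1 − 0.037249|/(1 + 0.037249) = 0.928

β ≈ 0.928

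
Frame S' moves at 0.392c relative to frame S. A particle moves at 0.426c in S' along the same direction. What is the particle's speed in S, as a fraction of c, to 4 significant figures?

Relativistic velocity addition: u = (u' + v)/(1 + u'v/c²)
= (0.426 + 0.392)/(1 + 0.426×0.392) = 0.8180/1.16699 = 0.7009

u ≈ 0.7009c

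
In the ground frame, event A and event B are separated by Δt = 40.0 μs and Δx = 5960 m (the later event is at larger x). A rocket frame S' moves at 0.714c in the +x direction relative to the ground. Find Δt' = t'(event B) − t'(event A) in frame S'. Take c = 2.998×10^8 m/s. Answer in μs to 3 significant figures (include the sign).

Δt' ≈ 36.9 μs

γ = 1/√(1 − 0.714²) = 1.4283
Δt' = γ(Δt − vΔx/c²) = 1.4283 × (40.0 μs − 0.714×5960 m / (2.998×10^8 m/s))
= 1.4283 × (25.806 μs) = 36.9 μs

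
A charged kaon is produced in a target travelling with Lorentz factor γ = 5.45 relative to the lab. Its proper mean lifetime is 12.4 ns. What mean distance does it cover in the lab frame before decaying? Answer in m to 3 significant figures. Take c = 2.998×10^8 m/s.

β = √(1 − 1/γ²) = √(1 − 1/5.45²) = 0.98302
Dilated lifetime: Δt = γτ₀ = 5.45 × 12.4 ns = 67.580 ns
d = vΔt = 0.98302c × 67.580 ns = 2.9471×10^8 m/s × 6.7580×10^-8 s = 19.9 m

d ≈ 19.9 m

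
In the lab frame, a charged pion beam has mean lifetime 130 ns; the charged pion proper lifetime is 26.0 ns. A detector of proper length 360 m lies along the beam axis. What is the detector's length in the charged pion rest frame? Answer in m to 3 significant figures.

Time dilation ⇒ γ = Δt/τ₀ = 130/26.0 = 5.0000
Length contraction: L = L₀/γ = 360/5.0000 = 72.0 m

L ≈ 72.0 m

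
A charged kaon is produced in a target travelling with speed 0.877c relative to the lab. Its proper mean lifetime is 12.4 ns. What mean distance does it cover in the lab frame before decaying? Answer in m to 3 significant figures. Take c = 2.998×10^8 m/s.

γ = 1/√(1 − 0.877²) = 2.0812
Dilated lifetime: Δt = γτ₀ = 2.0812 × 12.4 ns = 25.807 ns
d = vΔt = 0.877c × 25.807 ns = 2.6292×10^8 m/s × 2.5807×10^-8 s = 6.79 m

d ≈ 6.79 m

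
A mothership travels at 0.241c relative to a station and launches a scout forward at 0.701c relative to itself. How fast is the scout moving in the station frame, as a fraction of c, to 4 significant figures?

Compose boost 2: (0.701 + 0.241)/(1 + 0.701×0.241) = 0.9420/1.16894 = 0.8059

u ≈ 0.8059c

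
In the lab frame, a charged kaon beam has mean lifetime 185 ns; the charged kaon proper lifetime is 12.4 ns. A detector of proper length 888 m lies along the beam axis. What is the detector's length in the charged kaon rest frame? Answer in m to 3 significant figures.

Time dilation ⇒ γ = Δt/τ₀ = 185/12.4 = 14.919
Length contraction: L = L₀/γ = 888/14.919 = 59.5 m

L ≈ 59.5 m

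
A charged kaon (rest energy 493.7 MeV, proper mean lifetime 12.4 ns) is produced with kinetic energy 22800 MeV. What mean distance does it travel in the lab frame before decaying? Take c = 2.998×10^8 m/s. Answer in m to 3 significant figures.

d ≈ 175 m

γ = 1 + K/(m₀c²) = 1 + 22800/493.7 = 47.182
β = √(1 − 1/γ²) = 0.99978
Dilated lifetime: γτ₀ = 47.182 × 12.4 ns = 585.06 ns
d = βc·γτ₀ = 0.99978 × (2.998×10^8 m/s) × 5.8506×10^-7 s = 175 m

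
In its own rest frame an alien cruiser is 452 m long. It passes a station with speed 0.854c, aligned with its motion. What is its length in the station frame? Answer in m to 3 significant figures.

L ≈ 235 m

γ = 1/√(1 − 0.854²) = 1.9221
Length contraction: L = L₀/γ = 452/1.9221 = 235 m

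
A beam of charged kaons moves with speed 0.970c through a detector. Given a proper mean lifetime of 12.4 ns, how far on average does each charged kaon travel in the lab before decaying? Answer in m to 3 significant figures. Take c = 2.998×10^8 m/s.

d ≈ 14.8 m

γ = 1/√(1 − 0.970²) = 4.1135
Dilated lifetime: Δt = γτ₀ = 4.1135 × 12.4 ns = 51.007 ns
d = vΔt = 0.970c × 51.007 ns = 2.9081×10^8 m/s × 5.1007×10^-8 s = 14.8 m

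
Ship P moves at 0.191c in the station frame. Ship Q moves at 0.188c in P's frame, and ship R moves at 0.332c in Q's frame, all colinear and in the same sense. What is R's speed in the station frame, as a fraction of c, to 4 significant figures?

u ≈ 0.6223c

Compose boost 2: (0.188 + 0.191)/(1 + 0.188×0.191) = 0.3790/1.03591 = 0.365863
Compose boost 3: (0.332 + 0.365863)/(1 + 0.332×0.365863) = 0.697863/1.12147 = 0.6223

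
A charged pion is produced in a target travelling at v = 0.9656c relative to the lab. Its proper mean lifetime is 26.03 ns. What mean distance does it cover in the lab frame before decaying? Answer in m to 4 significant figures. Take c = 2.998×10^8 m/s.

γ = 1/√(1 − 0.9656²) = 3.84568
Dilated lifetime: Δt = γτ₀ = 3.84568 × 26.03 ns = 100.103 ns
d = vΔt = 0.9656c × 100.103 ns = 2.89487×10^8 m/s × 1.00103×10^-7 s = 28.98 m

d ≈ 28.98 m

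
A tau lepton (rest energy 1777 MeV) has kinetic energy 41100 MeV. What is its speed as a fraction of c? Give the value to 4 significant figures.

γ = 1 + K/(m₀c²) = 1 + 41100/1777 = 24.1289
β = √(1 − 1/γ²) = 0.9991

β ≈ 0.9991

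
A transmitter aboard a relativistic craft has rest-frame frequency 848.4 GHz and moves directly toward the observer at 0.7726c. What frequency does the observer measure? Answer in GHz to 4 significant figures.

Relativistic Doppler: f_obs = f_src √((1+β)/(1−β))
= 848.4 × √(1.77260/0.227400) = 848.4 × 2.79197 = 2369 GHz

f_obs ≈ 2369 GHz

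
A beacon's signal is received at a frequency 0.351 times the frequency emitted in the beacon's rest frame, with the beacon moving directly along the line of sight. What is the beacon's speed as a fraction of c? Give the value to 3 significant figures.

f_obs/f_src = √((1−β)/(1+β)) = 0.351  ⇒  (1−β)/(1+β) = 0.12320
β = |1 − D²|/(1 + D²) = |1 − 0.12320|/(1 + 0.12320) = 0.781

β ≈ 0.781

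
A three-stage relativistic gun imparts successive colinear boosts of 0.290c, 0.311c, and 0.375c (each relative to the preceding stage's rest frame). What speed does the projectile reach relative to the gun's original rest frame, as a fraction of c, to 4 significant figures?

u ≈ 0.7676c

Compose boost 2: (0.311 + 0.290)/(1 + 0.311×0.290) = 0.6010/1.09019 = 0.551280
Compose boost 3: (0.375 + 0.551280)/(1 + 0.375×0.551280) = 0.926280/1.20673 = 0.7676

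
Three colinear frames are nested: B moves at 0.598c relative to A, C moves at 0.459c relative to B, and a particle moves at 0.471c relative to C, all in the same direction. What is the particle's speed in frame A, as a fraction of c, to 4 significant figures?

u ≈ 0.9351c

Compose boost 2: (0.459 + 0.598)/(1 + 0.459×0.598) = 1.057/1.27448 = 0.829357
Compose boost 3: (0.471 + 0.829357)/(1 + 0.471×0.829357) = 1.30036/1.39063 = 0.9351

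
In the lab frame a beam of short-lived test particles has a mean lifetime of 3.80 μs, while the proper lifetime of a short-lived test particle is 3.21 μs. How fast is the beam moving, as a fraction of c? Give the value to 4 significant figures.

β ≈ 0.5352

γ = Δt/τ₀ = 3.80/3.21 = 1.18380
β = √(1 − 1/γ²) = √(1 − 1/1.18380²) = 0.5352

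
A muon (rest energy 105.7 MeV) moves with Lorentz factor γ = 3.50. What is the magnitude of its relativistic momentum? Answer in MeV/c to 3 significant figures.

p ≈ 355 MeV/c

β = √(1 − 1/γ²) = √(1 − 1/3.50²) = 0.95831
p = γβm₀c = 3.50 × 0.95831 × 105.7 MeV/c = 355 MeV/c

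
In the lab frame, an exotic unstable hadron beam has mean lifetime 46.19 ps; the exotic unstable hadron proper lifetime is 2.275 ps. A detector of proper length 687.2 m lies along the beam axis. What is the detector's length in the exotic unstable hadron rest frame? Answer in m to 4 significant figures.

Time dilation ⇒ γ = Δt/τ₀ = 46.19/2.275 = 20.3033
Length contraction: L = L₀/γ = 687.2/20.3033 = 33.85 m

L ≈ 33.85 m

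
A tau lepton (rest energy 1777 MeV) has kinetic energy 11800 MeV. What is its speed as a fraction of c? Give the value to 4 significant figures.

γ = 1 + K/(m₀c²) = 1 + 11800/1777 = 7.64041
β = √(1 − 1/γ²) = 0.9914

β ≈ 0.9914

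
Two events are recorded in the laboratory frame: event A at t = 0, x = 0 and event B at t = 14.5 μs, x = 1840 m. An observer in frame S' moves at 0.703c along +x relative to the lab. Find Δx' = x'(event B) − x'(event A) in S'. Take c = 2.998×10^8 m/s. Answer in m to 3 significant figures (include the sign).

Δx' ≈ -1710 m

γ = 1/√(1 − 0.703²) = 1.4061
Δx' = γ(Δx − vΔt) = 1.4061 × (1840 m − 0.703×(2.998×10^8 m/s)×14.5×10^-6 s)
= 1.4061 × (-1216.0 m) = -1710 m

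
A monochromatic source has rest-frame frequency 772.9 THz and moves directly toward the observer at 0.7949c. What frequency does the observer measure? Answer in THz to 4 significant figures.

f_obs ≈ 2286 THz

Relativistic Doppler: f_obs = f_src √((1+β)/(1−β))
= 772.9 × √(1.79490/0.205100) = 772.9 × 2.95827 = 2286 THz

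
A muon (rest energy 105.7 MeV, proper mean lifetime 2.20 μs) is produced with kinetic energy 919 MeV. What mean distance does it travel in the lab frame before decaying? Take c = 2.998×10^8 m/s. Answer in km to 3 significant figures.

d ≈ 6.36 km

γ = 1 + K/(m₀c²) = 1 + 919/105.7 = 9.6944
β = √(1 − 1/γ²) = 0.99467
Dilated lifetime: γτ₀ = 9.6944 × 2.20 μs = 21.328 μs
d = βc·γτ₀ = 0.99467 × (2.998×10^8 m/s) × 2.1328×10^-5 s = 6.36 km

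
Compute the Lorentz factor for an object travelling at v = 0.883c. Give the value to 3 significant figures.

γ ≈ 2.13

γ = 1/√(1 − β²) = 1/√(1 − 0.883²) = 1/√(0.22031) = 2.13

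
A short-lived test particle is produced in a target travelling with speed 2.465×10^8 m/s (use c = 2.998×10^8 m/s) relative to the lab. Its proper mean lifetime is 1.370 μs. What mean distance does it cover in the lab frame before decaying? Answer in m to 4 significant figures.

d ≈ 593.3 m

β = v/c = 2.465×10^8 / 2.998×10^8 = 0.822215
γ = 1/√(1 − 0.822215²) = 1.75692
Dilated lifetime: Δt = γτ₀ = 1.75692 × 1.370 μs = 2.40698 μs
d = vΔt = 0.822215c × 2.40698 μs = 2.46500×10^8 m/s × 2.40698×10^-6 s = 593.3 m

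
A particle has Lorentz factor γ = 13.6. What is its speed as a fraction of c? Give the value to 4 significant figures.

β = √(1 − 1/γ²) = √(1 − 1/13.6²) = √(0.994593) = 0.9973

β ≈ 0.9973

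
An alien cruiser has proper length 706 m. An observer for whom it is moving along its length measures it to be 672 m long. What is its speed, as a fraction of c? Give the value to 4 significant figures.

β ≈ 0.3066

γ = L₀/L = 706/672 = 1.05060
β = √(1 − 1/γ²) = 0.3066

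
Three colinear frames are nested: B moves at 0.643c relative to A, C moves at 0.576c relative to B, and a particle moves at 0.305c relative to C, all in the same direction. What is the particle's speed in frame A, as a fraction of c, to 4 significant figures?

u ≈ 0.9396c

Compose boost 2: (0.576 + 0.643)/(1 + 0.576×0.643) = 1.219/1.37037 = 0.889542
Compose boost 3: (0.305 + 0.889542)/(1 + 0.305×0.889542) = 1.19454/1.27131 = 0.9396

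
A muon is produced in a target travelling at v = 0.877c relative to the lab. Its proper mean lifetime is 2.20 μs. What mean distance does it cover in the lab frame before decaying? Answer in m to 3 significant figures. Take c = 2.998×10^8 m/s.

d ≈ 1200 m

γ = 1/√(1 − 0.877²) = 2.0812
Dilated lifetime: Δt = γτ₀ = 2.0812 × 2.20 μs = 4.5787 μs
d = vΔt = 0.877c × 4.5787 μs = 2.6292×10^8 m/s × 4.5787×10^-6 s = 1200 m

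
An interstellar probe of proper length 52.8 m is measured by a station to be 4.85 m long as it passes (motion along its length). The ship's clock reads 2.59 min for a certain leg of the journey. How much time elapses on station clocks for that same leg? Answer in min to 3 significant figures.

Δt ≈ 28.2 min

Length contraction ⇒ γ = L₀/L = 52.8/4.85 = 10.887
Time dilation: Δt = γτ₀ = 10.887 × 2.59 min = 28.2 min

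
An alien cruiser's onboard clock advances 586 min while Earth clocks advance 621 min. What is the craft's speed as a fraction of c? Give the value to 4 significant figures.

β ≈ 0.3310

γ = Δt/τ₀ = 621/586 = 1.05973
β = √(1 − 1/γ²) = √(1 − 1/1.05973²) = 0.3310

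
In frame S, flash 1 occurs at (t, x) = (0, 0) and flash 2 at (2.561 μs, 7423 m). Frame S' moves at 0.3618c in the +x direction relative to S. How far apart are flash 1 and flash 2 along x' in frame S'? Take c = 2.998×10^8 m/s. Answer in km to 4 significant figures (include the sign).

γ = 1/√(1 − 0.3618²) = 1.07267
Δx' = γ(Δx − vΔt) = 1.07267 × (7423 m − 0.3618×(2.998×10^8 m/s)×2.561×10^-6 s)
= 1.07267 × (7145.21 m) = 7.664 km

Δx' ≈ 7.664 km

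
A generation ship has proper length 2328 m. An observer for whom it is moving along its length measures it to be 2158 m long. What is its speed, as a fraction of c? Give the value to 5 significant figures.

β ≈ 0.37512

γ = L₀/L = 2328/2158 = 1.078777
β = √(1 − 1/γ²) = 0.37512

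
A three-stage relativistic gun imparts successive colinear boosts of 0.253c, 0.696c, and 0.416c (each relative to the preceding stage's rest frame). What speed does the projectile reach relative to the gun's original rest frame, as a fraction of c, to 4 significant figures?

Compose boost 2: (0.696 + 0.253)/(1 + 0.696×0.253) = 0.9490/1.17609 = 0.806912
Compose boost 3: (0.416 + 0.806912)/(1 + 0.416×0.806912) = 1.22291/1.33568 = 0.9156

u ≈ 0.9156c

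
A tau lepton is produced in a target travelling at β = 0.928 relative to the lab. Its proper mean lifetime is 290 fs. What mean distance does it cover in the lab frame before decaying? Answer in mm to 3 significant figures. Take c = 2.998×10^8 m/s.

γ = 1/√(1 − 0.928²) = 2.6840
Dilated lifetime: Δt = γτ₀ = 2.6840 × 290 fs = 778.36 fs
d = vΔt = 0.928c × 778.36 fs = 2.7821×10^8 m/s × 7.7836×10^-13 s = 0.217 mm

d ≈ 0.217 mm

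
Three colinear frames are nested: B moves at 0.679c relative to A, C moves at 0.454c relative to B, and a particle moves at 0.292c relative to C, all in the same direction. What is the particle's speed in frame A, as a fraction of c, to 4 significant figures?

Compose boost 2: (0.454 + 0.679)/(1 + 0.454×0.679) = 1.133/1.30827 = 0.866032
Compose boost 3: (0.292 + 0.866032)/(1 + 0.292×0.866032) = 1.15803/1.25288 = 0.9243

u ≈ 0.9243c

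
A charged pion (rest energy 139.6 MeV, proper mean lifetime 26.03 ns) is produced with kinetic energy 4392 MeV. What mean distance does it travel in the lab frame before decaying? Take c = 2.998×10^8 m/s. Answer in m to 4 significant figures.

d ≈ 253.2 m

γ = 1 + K/(m₀c²) = 1 + 4392/139.6 = 32.4613
β = √(1 − 1/γ²) = 0.999525
Dilated lifetime: γτ₀ = 32.4613 × 26.03 ns = 844.968 ns
d = βc·γτ₀ = 0.999525 × (2.998×10^8 m/s) × 8.44968×10^-7 s = 253.2 m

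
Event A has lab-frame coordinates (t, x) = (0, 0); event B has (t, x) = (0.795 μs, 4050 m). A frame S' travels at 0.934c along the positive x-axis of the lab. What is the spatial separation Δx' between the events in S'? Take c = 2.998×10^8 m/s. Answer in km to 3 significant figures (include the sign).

γ = 1/√(1 − 0.934²) = 2.7990
Δx' = γ(Δx − vΔt) = 2.7990 × (4050 m − 0.934×(2.998×10^8 m/s)×0.795×10^-6 s)
= 2.7990 × (3827.4 m) = 10.7 km

Δx' ≈ 10.7 km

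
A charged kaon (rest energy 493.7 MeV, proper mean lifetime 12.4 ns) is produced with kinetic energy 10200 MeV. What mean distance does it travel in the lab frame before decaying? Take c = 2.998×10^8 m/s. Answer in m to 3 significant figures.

d ≈ 80.4 m

γ = 1 + K/(m₀c²) = 1 + 10200/493.7 = 21.660
β = √(1 − 1/γ²) = 0.99893
Dilated lifetime: γτ₀ = 21.660 × 12.4 ns = 268.59 ns
d = βc·γτ₀ = 0.99893 × (2.998×10^8 m/s) × 2.6859×10^-7 s = 80.4 m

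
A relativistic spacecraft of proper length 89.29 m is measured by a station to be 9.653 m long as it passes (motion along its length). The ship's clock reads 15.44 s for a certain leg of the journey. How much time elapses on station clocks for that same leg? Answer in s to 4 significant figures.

Length contraction ⇒ γ = L₀/L = 89.29/9.653 = 9.24997
Time dilation: Δt = γτ₀ = 9.24997 × 15.44 s = 142.8 s

Δt ≈ 142.8 s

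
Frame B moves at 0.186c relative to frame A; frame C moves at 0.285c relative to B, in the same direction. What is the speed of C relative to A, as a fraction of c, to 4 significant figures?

Compose boost 2: (0.285 + 0.186)/(1 + 0.285×0.186) = 0.4710/1.05301 = 0.4473

u ≈ 0.4473c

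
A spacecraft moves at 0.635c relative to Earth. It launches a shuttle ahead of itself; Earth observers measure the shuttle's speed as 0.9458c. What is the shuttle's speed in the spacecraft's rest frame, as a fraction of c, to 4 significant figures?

u' ≈ 0.7781c

Inverse velocity addition: u' = (u − v)/(1 − uv/c²)
= (0.9458 − 0.635)/(1 − 0.9458×0.635) = 0.3108/0.399417 = 0.7781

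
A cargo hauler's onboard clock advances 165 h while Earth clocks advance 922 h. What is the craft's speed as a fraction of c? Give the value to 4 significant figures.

β ≈ 0.9839

γ = Δt/τ₀ = 922/165 = 5.58788
β = √(1 − 1/γ²) = √(1 − 1/5.58788²) = 0.9839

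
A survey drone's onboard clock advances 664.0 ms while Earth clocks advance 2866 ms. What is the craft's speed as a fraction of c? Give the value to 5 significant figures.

β ≈ 0.97279

γ = Δt/τ₀ = 2866/664.0 = 4.316265
β = √(1 − 1/γ²) = √(1 − 1/4.316265²) = 0.97279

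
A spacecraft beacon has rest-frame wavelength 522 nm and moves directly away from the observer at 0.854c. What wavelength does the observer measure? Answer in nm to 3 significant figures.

Relativistic Doppler: λ_obs = λ_src √((1+β)/(1−β))
= 522 × √(1.8540/0.14600) = 522 × 3.5635 = 1860 nm

λ_obs ≈ 1860 nm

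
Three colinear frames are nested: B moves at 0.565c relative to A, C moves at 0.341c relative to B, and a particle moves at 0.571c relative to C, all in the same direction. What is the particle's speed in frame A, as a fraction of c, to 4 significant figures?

Compose boost 2: (0.341 + 0.565)/(1 + 0.341×0.565) = 0.9060/1.19267 = 0.759643
Compose boost 3: (0.571 + 0.759643)/(1 + 0.571×0.759643) = 1.33064/1.43376 = 0.9281

u ≈ 0.9281c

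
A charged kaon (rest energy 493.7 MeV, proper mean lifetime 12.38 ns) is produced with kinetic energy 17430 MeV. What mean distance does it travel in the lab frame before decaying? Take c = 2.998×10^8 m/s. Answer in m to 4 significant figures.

d ≈ 134.7 m

γ = 1 + K/(m₀c²) = 1 + 17430/493.7 = 36.3048
β = √(1 − 1/γ²) = 0.999621
Dilated lifetime: γτ₀ = 36.3048 × 12.38 ns = 449.454 ns
d = βc·γτ₀ = 0.999621 × (2.998×10^8 m/s) × 4.49454×10^-7 s = 134.7 m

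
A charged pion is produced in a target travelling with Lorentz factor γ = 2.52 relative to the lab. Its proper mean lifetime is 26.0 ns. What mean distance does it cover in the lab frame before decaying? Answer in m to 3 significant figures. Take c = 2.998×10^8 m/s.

d ≈ 18.0 m

β = √(1 − 1/γ²) = √(1 − 1/2.52²) = 0.91789
Dilated lifetime: Δt = γτ₀ = 2.52 × 26.0 ns = 65.520 ns
d = vΔt = 0.91789c × 65.520 ns = 2.7518×10^8 m/s × 6.5520×10^-8 s = 18.0 m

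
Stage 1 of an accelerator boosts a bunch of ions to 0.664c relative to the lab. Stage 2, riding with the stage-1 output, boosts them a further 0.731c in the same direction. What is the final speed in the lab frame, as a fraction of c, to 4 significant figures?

u ≈ 0.9392c

Compose boost 2: (0.731 + 0.664)/(1 + 0.731×0.664) = 1.395/1.48538 = 0.9392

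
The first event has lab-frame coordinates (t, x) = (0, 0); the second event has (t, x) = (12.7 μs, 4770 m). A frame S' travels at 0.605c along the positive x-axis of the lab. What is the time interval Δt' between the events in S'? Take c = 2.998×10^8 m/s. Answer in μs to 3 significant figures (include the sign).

Δt' ≈ 3.86 μs

γ = 1/√(1 − 0.605²) = 1.2559
Δt' = γ(Δt − vΔx/c²) = 1.2559 × (12.7 μs − 0.605×4770 m / (2.998×10^8 m/s))
= 1.2559 × (3.0741 μs) = 3.86 μs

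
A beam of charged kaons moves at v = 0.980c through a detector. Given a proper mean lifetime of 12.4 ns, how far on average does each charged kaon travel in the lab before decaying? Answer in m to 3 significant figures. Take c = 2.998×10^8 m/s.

γ = 1/√(1 − 0.980²) = 5.0252
Dilated lifetime: Δt = γτ₀ = 5.0252 × 12.4 ns = 62.312 ns
d = vΔt = 0.980c × 62.312 ns = 2.9380×10^8 m/s × 6.2312×10^-8 s = 18.3 m

d ≈ 18.3 m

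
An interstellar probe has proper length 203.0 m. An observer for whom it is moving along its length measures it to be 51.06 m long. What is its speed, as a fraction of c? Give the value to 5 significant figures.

γ = L₀/L = 203.0/51.06 = 3.975715
β = √(1 − 1/γ²) = 0.96785

β ≈ 0.96785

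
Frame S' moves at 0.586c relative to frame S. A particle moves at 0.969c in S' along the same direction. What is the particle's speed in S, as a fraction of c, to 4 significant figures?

Relativistic velocity addition: u = (u' + v)/(1 + u'v/c²)
= (0.969 + 0.586)/(1 + 0.969×0.586) = 1.555/1.56783 = 0.9918

u ≈ 0.9918c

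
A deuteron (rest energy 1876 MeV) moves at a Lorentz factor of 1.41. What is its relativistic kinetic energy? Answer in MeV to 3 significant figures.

γ = 1.41 (given)
K = (γ − 1)m₀c² = (1.41 − 1) × 1876 MeV = 0.41000 × 1876 MeV = 769 MeV

K ≈ 769 MeV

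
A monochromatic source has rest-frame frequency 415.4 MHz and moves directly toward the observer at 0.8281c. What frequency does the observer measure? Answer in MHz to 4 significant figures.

Relativistic Doppler: f_obs = f_src √((1+β)/(1−β))
= 415.4 × √(1.82810/0.171900) = 415.4 × 3.26108 = 1355 MHz

f_obs ≈ 1355 MHz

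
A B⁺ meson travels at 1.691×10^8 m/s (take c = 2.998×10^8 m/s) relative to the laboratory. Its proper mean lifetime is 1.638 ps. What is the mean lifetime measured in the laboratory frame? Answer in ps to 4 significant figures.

β = v/c = 1.691×10^8 / 2.998×10^8 = 0.564043
γ = 1/√(1 − 0.564043²) = 1.21103
Time dilation: Δt = γτ₀ = 1.21103 × 1.638 ps = 1.984 ps

Δt ≈ 1.984 ps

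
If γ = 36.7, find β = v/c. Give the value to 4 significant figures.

β = √(1 − 1/γ²) = √(1 − 1/36.7²) = √(0.999258) = 0.9996

β ≈ 0.9996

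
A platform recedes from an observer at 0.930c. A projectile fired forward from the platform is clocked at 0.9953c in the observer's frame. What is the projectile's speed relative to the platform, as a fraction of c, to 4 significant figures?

u' ≈ 0.8780c

Inverse velocity addition: u' = (u − v)/(1 − uv/c²)
= (0.9953 − 0.930)/(1 − 0.9953×0.930) = 0.06530/0.0743710 = 0.8780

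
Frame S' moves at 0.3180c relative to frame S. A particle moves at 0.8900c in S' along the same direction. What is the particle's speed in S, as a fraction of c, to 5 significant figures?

Relativistic velocity addition: u = (u' + v)/(1 + u'v/c²)
= (0.8900 + 0.3180)/(1 + 0.8900×0.3180) = 1.2080/1.283020 = 0.94153

u ≈ 0.94153c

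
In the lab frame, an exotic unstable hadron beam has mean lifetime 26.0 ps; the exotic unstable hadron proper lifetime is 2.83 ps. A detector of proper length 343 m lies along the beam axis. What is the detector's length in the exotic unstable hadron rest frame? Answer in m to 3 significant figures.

L ≈ 37.3 m

Time dilation ⇒ γ = Δt/τ₀ = 26.0/2.83 = 9.1873
Length contraction: L = L₀/γ = 343/9.1873 = 37.3 m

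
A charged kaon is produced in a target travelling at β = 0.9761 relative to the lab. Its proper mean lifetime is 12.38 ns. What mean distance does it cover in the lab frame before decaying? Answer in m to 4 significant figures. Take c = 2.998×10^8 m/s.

γ = 1/√(1 − 0.9761²) = 4.60147
Dilated lifetime: Δt = γτ₀ = 4.60147 × 12.38 ns = 56.9662 ns
d = vΔt = 0.9761c × 56.9662 ns = 2.92635×10^8 m/s × 5.69662×10^-8 s = 16.67 m

d ≈ 16.67 m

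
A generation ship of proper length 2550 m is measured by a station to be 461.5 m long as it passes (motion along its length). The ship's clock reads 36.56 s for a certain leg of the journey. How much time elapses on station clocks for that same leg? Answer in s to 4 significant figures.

Length contraction ⇒ γ = L₀/L = 2550/461.5 = 5.52546
Time dilation: Δt = γτ₀ = 5.52546 × 36.56 s = 202.0 s

Δt ≈ 202.0 s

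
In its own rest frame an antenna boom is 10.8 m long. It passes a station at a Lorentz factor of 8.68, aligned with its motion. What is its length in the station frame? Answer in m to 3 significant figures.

L ≈ 1.24 m

γ = 8.68 (given)
Length contraction: L = L₀/γ = 10.8/8.68 = 1.24 m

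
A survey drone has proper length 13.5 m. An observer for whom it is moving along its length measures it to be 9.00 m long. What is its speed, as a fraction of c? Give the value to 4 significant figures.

γ = L₀/L = 13.5/9.00 = 1.50000
β = √(1 − 1/γ²) = 0.7454

β ≈ 0.7454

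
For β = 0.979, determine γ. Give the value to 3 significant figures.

γ = 1/√(1 − β²) = 1/√(1 − 0.979²) = 1/√(0.041559) = 4.91

γ ≈ 4.91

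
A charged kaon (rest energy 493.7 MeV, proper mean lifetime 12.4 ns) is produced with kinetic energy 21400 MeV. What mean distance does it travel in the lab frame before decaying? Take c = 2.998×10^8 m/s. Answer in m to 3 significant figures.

γ = 1 + K/(m₀c²) = 1 + 21400/493.7 = 44.346
β = √(1 − 1/γ²) = 0.99975
Dilated lifetime: γτ₀ = 44.346 × 12.4 ns = 549.89 ns
d = βc·γτ₀ = 0.99975 × (2.998×10^8 m/s) × 5.4989×10^-7 s = 165 m

d ≈ 165 m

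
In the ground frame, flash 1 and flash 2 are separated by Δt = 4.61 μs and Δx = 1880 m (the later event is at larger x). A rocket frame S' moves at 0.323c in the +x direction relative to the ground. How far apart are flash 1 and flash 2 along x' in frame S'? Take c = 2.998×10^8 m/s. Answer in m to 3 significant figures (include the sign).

γ = 1/√(1 − 0.323²) = 1.0566
Δx' = γ(Δx − vΔt) = 1.0566 × (1880 m − 0.323×(2.998×10^8 m/s)×4.61×10^-6 s)
= 1.0566 × (1433.6 m) = 1510 m

Δx' ≈ 1510 m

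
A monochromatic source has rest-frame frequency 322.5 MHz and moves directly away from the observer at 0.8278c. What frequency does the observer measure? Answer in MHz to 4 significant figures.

f_obs ≈ 98.99 MHz

Relativistic Doppler: f_obs = f_src √((1−β)/(1+β))
= 322.5 × √(0.172200/1.82780) = 322.5 × 0.306939 = 98.99 MHz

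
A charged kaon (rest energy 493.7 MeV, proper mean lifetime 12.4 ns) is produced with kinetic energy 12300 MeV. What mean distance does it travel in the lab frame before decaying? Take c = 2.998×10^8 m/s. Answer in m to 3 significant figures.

d ≈ 96.3 m

γ = 1 + K/(m₀c²) = 1 + 12300/493.7 = 25.914
β = √(1 − 1/γ²) = 0.99926
Dilated lifetime: γτ₀ = 25.914 × 12.4 ns = 321.33 ns
d = βc·γτ₀ = 0.99926 × (2.998×10^8 m/s) × 3.2133×10^-7 s = 96.3 m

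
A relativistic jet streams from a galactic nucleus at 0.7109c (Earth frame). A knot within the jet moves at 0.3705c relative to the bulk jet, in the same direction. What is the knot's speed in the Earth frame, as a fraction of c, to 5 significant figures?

Relativistic velocity addition: u = (u' + v)/(1 + u'v/c²)
= (0.3705 + 0.7109)/(1 + 0.3705×0.7109) = 1.0814/1.263388 = 0.85595

u ≈ 0.85595c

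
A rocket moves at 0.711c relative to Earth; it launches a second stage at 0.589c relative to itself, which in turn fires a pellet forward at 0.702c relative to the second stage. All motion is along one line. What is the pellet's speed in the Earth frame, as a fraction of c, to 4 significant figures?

Compose boost 2: (0.589 + 0.711)/(1 + 0.589×0.711) = 1.300/1.41878 = 0.916281
Compose boost 3: (0.702 + 0.916281)/(1 + 0.702×0.916281) = 1.61828/1.64323 = 0.9848

u ≈ 0.9848c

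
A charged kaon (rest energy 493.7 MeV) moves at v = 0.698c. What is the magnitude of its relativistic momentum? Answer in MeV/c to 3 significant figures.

γ = 1/√(1 − 0.698²) = 1.3965
p = γβm₀c = 1.3965 × 0.698 × 493.7 MeV/c = 481 MeV/c

p ≈ 481 MeV/c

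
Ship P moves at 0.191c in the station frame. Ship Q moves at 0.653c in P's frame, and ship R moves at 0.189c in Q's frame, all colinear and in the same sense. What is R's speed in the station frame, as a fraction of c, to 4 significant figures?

Compose boost 2: (0.653 + 0.191)/(1 + 0.653×0.191) = 0.8440/1.12472 = 0.750407
Compose boost 3: (0.189 + 0.750407)/(1 + 0.189×0.750407) = 0.939407/1.14183 = 0.8227

u ≈ 0.8227c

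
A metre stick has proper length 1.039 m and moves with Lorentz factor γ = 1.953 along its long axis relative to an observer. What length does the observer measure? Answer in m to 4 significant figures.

L ≈ 0.5320 m

γ = 1.953 (given)
Length contraction: L = L₀/γ = 1.039/1.953 = 0.5320 m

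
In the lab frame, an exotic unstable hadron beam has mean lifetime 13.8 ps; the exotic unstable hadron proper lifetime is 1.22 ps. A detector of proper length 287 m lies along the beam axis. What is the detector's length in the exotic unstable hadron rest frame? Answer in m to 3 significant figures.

Time dilation ⇒ γ = Δt/τ₀ = 13.8/1.22 = 11.311
Length contraction: L = L₀/γ = 287/11.311 = 25.4 m

L ≈ 25.4 m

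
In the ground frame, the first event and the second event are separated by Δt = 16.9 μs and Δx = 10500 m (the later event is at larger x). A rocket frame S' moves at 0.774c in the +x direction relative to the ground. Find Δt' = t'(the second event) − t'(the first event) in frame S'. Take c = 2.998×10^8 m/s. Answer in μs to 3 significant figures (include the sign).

Δt' ≈ -16.1 μs

γ = 1/√(1 − 0.774²) = 1.5793
Δt' = γ(Δt − vΔx/c²) = 1.5793 × (16.9 μs − 0.774×10500 m / (2.998×10^8 m/s))
= 1.5793 × (-10.208 μs) = -16.1 μs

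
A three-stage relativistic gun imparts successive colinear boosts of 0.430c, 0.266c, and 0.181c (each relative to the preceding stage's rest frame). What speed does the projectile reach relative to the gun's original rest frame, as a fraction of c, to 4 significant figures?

u ≈ 0.7237c

Compose boost 2: (0.266 + 0.430)/(1 + 0.266×0.430) = 0.6960/1.11438 = 0.624563
Compose boost 3: (0.181 + 0.624563)/(1 + 0.181×0.624563) = 0.805563/1.11305 = 0.7237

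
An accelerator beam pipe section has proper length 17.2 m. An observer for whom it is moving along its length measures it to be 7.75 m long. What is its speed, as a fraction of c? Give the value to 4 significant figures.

γ = L₀/L = 17.2/7.75 = 2.21935
β = √(1 − 1/γ²) = 0.8927

β ≈ 0.8927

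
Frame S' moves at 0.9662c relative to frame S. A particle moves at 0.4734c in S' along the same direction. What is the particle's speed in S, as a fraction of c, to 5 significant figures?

u ≈ 0.98779c

Relativistic velocity addition: u = (u' + v)/(1 + u'v/c²)
= (0.4734 + 0.9662)/(1 + 0.4734×0.9662) = 1.4396/1.457399 = 0.98779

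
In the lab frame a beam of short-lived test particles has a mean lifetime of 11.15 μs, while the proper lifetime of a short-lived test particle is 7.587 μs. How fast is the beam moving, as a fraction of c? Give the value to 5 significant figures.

β ≈ 0.73280

γ = Δt/τ₀ = 11.15/7.587 = 1.469619
β = √(1 − 1/γ²) = √(1 − 1/1.469619²) = 0.73280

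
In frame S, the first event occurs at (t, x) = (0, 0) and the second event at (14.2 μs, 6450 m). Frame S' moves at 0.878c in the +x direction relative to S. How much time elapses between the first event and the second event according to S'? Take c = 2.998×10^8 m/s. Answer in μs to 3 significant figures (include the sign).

Δt' ≈ -9.80 μs

γ = 1/√(1 − 0.878²) = 2.0892
Δt' = γ(Δt − vΔx/c²) = 2.0892 × (14.2 μs − 0.878×6450 m / (2.998×10^8 m/s))
= 2.0892 × (-4.6896 μs) = -9.80 μs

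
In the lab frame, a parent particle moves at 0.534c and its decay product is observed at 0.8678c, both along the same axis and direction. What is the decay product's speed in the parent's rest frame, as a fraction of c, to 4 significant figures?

u' ≈ 0.6221c

Inverse velocity addition: u' = (u − v)/(1 − uv/c²)
= (0.8678 − 0.534)/(1 − 0.8678×0.534) = 0.3338/0.536595 = 0.6221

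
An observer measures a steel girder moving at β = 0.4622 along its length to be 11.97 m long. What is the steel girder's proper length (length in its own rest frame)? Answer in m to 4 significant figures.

L₀ ≈ 13.50 m

γ = 1/√(1 − 0.4622²) = 1.12768
L₀ = γL = 1.12768 × 11.97 = 13.50 m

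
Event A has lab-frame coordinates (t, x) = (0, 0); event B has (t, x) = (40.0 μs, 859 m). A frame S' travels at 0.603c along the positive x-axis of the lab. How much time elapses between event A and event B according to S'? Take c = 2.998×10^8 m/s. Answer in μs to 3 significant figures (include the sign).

Δt' ≈ 48.0 μs

γ = 1/√(1 − 0.603²) = 1.2535
Δt' = γ(Δt − vΔx/c²) = 1.2535 × (40.0 μs − 0.603×859 m / (2.998×10^8 m/s))
= 1.2535 × (38.272 μs) = 48.0 μs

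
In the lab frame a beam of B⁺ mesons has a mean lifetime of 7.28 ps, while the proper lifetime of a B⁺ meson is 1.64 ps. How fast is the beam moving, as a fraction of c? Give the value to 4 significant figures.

γ = Δt/τ₀ = 7.28/1.64 = 4.43902
β = √(1 − 1/γ²) = √(1 − 1/4.43902²) = 0.9743

β ≈ 0.9743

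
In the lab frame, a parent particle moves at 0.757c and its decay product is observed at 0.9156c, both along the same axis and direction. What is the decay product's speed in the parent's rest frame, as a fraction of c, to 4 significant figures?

Inverse velocity addition: u' = (u − v)/(1 − uv/c²)
= (0.9156 − 0.757)/(1 − 0.9156×0.757) = 0.1586/0.306891 = 0.5168

u' ≈ 0.5168c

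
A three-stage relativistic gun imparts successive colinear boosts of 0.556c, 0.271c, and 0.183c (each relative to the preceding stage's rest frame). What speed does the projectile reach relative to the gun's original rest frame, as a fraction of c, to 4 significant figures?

Compose boost 2: (0.271 + 0.556)/(1 + 0.271×0.556) = 0.8270/1.15068 = 0.718708
Compose boost 3: (0.183 + 0.718708)/(1 + 0.183×0.718708) = 0.901708/1.13152 = 0.7969

u ≈ 0.7969c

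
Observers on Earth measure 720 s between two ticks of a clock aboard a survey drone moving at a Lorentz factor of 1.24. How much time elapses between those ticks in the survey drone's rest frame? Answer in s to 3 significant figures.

γ = 1.24 (given)
Proper time: τ₀ = Δt/γ = 720/1.24 = 581 s

τ₀ ≈ 581 s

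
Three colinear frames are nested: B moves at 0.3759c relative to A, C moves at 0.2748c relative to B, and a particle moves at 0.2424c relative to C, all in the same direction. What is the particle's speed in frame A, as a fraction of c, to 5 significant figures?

Compose boost 2: (0.2748 + 0.3759)/(1 + 0.2748×0.3759) = 0.65070/1.103297 = 0.5897776
Compose boost 3: (0.2424 + 0.5897776)/(1 + 0.2424×0.5897776) = 0.8321776/1.142962 = 0.72809

u ≈ 0.72809c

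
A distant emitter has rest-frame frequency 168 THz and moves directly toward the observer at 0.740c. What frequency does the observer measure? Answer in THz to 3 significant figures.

f_obs ≈ 435 THz

Relativistic Doppler: f_obs = f_src √((1+β)/(1−β))
= 168 × √(1.7400/0.26000) = 168 × 2.5869 = 435 THz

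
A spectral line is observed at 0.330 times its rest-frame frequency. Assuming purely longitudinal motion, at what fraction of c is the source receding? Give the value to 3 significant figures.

f_obs/f_src = √((1−β)/(1+β)) = 0.330  ⇒  (1−β)/(1+β) = 0.10890
β = |1 − D²|/(1 + D²) = |1 − 0.10890|/(1 + 0.10890) = 0.804

β ≈ 0.804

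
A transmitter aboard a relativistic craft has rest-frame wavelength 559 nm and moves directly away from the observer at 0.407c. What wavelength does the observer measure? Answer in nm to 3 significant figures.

Relativistic Doppler: λ_obs = λ_src √((1+β)/(1−β))
= 559 × √(1.4070/0.59300) = 559 × 1.5404 = 861 nm

λ_obs ≈ 861 nm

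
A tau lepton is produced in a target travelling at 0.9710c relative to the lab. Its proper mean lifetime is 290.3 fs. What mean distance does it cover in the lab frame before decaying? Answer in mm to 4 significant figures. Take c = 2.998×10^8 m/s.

d ≈ 0.3535 mm

γ = 1/√(1 − 0.9710²) = 4.18271
Dilated lifetime: Δt = γτ₀ = 4.18271 × 290.3 fs = 1214.24 fs
d = vΔt = 0.9710c × 1214.24 fs = 2.91106×10^8 m/s × 1.21424×10^-12 s = 0.3535 mm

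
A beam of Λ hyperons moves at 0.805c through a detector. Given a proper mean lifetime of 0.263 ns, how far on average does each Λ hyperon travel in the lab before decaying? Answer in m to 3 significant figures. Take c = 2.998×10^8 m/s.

d ≈ 0.107 m

γ = 1/√(1 − 0.805²) = 1.6856
Dilated lifetime: Δt = γτ₀ = 1.6856 × 0.263 ns = 0.44330 ns
d = vΔt = 0.805c × 0.44330 ns = 2.4134×10^8 m/s × 4.4330×10^-10 s = 0.107 m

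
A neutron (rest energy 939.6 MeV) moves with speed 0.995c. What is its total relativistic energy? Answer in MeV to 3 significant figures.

γ = 1/√(1 − 0.995²) = 10.013
E = γm₀c² = 10.013 × 939.6 MeV = 9410 MeV

E ≈ 9410 MeV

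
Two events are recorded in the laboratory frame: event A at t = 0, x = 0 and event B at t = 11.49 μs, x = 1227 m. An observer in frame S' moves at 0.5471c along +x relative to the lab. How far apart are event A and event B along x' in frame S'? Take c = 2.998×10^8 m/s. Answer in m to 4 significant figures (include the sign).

γ = 1/√(1 − 0.5471²) = 1.19465
Δx' = γ(Δx − vΔt) = 1.19465 × (1227 m − 0.5471×(2.998×10^8 m/s)×11.49×10^-6 s)
= 1.19465 × (-657.596 m) = -785.6 m

Δx' ≈ -785.6 m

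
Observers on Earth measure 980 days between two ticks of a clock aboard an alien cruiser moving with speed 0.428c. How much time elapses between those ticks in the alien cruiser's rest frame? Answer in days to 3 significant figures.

τ₀ ≈ 886 days

γ = 1/√(1 − 0.428²) = 1.1065
Proper time: τ₀ = Δt/γ = 980/1.1065 = 886 days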